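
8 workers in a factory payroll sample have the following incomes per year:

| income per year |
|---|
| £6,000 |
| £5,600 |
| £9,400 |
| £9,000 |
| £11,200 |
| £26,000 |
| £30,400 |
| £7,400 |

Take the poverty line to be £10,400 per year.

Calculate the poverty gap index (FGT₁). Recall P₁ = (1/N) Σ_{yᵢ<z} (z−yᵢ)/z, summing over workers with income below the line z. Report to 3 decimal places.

Below z: £5,600, £6,000, £7,400, £9,000, £9,400 (q = 5 of N = 8).
Shortfall ratios: (10400−5600)/10400 = 0.4615; (10400−6000)/10400 = 0.4231; (10400−7400)/10400 = 0.2885; (10400−9000)/10400 = 0.1346; (10400−9400)/10400 = 0.0962.
Σ = 1.403846. Dividing by the full population N = 8 gives P₁ = 0.175.

0.175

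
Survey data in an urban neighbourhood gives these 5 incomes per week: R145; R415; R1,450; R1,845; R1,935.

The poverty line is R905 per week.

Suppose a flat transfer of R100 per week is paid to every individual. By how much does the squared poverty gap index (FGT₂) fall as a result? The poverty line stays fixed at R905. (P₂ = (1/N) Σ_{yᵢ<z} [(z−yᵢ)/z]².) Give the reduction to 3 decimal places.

Before: below the line — R145, R415; squared poverty gap index (FGT₂) = 0.19968.
After the R100 transfer: below the line — R245, R515; squared poverty gap index (FGT₂) = 0.14351.
Reduction = 0.19968 − 0.14351 = 0.056.

0.056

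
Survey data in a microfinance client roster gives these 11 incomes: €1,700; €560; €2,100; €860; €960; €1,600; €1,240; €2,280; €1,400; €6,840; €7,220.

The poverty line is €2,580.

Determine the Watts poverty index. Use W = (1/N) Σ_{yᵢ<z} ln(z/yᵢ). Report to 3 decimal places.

Below z: €560, €860, €960, €1,240, €1,400, €1,600, €1,700, €2,100, €2,280 (q = 9 of N = 11).
Log gaps: ln(2580/560) = 1.5276; ln(2580/860) = 1.0986; ln(2580/960) = 0.9886; ln(2580/1240) = 0.7327; ln(2580/1400) = 0.6113; ln(2580/1600) = 0.4778; ln(2580/1700) = 0.4172; ln(2580/2100) = 0.2059; ln(2580/2280) = 0.1236.
W = 6.183240 / 11 = 0.562.

0.562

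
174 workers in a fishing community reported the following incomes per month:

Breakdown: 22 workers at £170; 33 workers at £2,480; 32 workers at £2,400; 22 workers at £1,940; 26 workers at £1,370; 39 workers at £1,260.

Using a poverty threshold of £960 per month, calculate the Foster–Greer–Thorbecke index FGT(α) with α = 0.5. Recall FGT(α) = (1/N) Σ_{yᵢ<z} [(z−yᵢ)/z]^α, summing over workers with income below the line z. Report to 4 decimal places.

0.1147

Below z: 22×£170 (q = 22 of N = 174).
Relative gaps: (960−170)/960 = 0.8229 (×22).
Raised to α = 0.5: 0.90715 (×22).
Sum = 19.957246; FGT(0.5) = 19.957246 / 174 = 0.1147.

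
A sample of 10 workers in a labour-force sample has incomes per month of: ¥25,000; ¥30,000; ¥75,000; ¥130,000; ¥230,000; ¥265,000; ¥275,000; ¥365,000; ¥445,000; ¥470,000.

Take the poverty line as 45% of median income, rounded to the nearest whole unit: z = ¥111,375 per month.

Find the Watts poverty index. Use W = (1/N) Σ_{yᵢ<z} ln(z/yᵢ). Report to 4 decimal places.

0.3201

Incomes under z: ¥25,000, ¥30,000, ¥75,000 (q = 3 of N = 10).
ln(z/y) terms: ln(111375/25000) = 1.4940; ln(111375/30000) = 1.3117; ln(111375/75000) = 0.3954.
W = 3.201147 / 10 = 0.3201.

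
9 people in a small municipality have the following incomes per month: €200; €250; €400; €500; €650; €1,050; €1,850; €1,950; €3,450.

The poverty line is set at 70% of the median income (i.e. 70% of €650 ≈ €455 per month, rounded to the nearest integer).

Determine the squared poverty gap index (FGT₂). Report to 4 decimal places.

Incomes under z: €200, €250, €400 (q = 3 of N = 9).
Relative gaps: (455−200)/455 = 0.5604; (455−250)/455 = 0.4505; (455−400)/455 = 0.1209.
Squared: 0.3141; 0.2030; 0.0146.
Sum = 0.531699; P₂ = 0.531699 / 9 = 0.0591.

0.0591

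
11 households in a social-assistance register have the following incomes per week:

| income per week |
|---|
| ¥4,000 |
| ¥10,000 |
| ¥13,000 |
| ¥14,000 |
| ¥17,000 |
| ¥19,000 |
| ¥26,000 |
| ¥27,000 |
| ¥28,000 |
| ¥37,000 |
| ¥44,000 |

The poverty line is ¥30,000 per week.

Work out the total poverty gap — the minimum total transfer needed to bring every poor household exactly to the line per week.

¥112,000

Below the line: ¥4,000, ¥10,000, ¥13,000, ¥14,000, ¥17,000, ¥19,000, ¥26,000, ¥27,000, ¥28,000 (q = 9 of N = 11).
Individual gaps: 30000−4000 = 26000; 30000−10000 = 20000; 30000−13000 = 17000; 30000−14000 = 16000; 30000−17000 = 13000; 30000−19000 = 11000; 30000−26000 = 4000; 30000−27000 = 3000; 30000−28000 = 2000.
Aggregate gap = ¥112,000.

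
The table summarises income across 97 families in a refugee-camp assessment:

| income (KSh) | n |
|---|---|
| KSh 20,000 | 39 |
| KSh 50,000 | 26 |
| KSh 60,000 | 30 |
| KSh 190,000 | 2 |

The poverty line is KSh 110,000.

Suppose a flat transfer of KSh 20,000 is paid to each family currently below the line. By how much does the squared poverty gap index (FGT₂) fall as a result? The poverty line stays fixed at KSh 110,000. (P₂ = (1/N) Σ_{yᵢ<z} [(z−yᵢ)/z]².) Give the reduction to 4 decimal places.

0.1915

Before: below the line — 39×KSh 20,000, 26×KSh 50,000, 30×KSh 60,000; squared poverty gap index (FGT₂) = 0.412797.
After the KSh 20,000 transfer: below the line — 39×KSh 40,000, 26×KSh 70,000, 30×KSh 80,000; squared poverty gap index (FGT₂) = 0.221266.
Reduction = 0.412797 − 0.221266 = 0.1915.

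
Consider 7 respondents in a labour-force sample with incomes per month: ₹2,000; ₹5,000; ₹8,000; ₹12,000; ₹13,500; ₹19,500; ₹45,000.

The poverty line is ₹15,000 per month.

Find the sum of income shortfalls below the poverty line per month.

₹34,500

Incomes under z: ₹2,000, ₹5,000, ₹8,000, ₹12,000, ₹13,500 (q = 5 of N = 7).
Individual gaps: 15000−2000 = 13000; 15000−5000 = 10000; 15000−8000 = 7000; 15000−12000 = 3000; 15000−13500 = 1500.
Aggregate gap = ₹34,500.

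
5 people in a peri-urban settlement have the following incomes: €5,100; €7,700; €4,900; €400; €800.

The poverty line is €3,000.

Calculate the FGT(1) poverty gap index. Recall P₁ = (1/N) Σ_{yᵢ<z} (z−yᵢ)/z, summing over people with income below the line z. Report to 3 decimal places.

Below the line: €400, €800 (q = 2 of N = 5).
Shortfall ratios: (3000−400)/3000 = 0.8667; (3000−800)/3000 = 0.7333.
Σ = 1.600000. Dividing by the full population N = 5 gives P₁ = 0.320.

0.320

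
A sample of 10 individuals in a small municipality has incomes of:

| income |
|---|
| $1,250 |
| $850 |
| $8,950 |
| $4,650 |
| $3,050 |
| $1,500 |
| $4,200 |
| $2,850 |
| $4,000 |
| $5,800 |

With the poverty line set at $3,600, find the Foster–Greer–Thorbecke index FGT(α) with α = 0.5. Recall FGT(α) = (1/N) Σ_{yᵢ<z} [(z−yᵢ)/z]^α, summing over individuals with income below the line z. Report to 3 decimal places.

0.329

Poor units: $850, $1,250, $1,500, $2,850, $3,050 (q = 5 of N = 10).
Normalized shortfalls: (3600−850)/3600 = 0.7639; (3600−1250)/3600 = 0.6528; (3600−1500)/3600 = 0.5833; (3600−2850)/3600 = 0.2083; (3600−3050)/3600 = 0.1528.
Raised to α = 0.5: 0.87401; 0.80795; 0.76376; 0.45644; 0.39087.
Sum = 3.293020; FGT(0.5) = 3.293020 / 10 = 0.329.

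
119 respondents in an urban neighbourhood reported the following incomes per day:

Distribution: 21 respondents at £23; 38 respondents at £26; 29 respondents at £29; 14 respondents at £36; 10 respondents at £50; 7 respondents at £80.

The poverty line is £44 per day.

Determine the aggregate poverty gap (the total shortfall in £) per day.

£1,672

Below the line: 21×£23, 38×£26, 29×£29, 14×£36 (q = 102 of N = 119).
Individual gaps: 21×(44−23) = 441; 38×(44−26) = 684; 29×(44−29) = 435; 14×(44−36) = 112.
Aggregate gap = £1,672.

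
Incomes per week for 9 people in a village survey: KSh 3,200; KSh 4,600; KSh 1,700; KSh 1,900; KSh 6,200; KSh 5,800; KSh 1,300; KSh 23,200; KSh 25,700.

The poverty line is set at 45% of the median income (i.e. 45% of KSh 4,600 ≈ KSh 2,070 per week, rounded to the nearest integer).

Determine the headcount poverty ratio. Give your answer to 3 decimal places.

3 of the 9 people have income below KSh 2,070.
H = 3/9 = 0.333.

0.333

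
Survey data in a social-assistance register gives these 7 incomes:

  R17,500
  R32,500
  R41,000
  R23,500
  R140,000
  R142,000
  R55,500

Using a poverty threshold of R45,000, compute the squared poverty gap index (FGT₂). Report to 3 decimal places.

0.098

Below the line: R17,500, R23,500, R32,500, R41,000 (q = 4 of N = 7).
Gap ratios (z−y)/z: (45000−17500)/45000 = 0.6111; (45000−23500)/45000 = 0.4778; (45000−32500)/45000 = 0.2778; (45000−41000)/45000 = 0.0889.
Squared: 0.3735; 0.2283; 0.0772; 0.0079.
Sum = 0.686790; P₂ = 0.686790 / 7 = 0.098.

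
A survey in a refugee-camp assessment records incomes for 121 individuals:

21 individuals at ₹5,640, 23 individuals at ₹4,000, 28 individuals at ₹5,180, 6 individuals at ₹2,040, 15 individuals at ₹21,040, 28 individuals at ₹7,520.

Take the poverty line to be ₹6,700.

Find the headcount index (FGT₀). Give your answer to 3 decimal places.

78 of the 121 individuals have income below ₹6,700.
H = 78/121 = 0.645.

0.645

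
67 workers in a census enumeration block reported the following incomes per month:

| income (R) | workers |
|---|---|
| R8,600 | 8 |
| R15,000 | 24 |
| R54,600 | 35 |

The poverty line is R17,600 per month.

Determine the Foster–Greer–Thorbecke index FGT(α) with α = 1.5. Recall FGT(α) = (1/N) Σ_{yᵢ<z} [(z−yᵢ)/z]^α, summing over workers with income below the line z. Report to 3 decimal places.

Below the line: 8×R8,600, 24×R15,000 (q = 32 of N = 67).
Normalized shortfalls: (17600−8600)/17600 = 0.5114 (×8); (17600−15000)/17600 = 0.1477 (×24).
Raised to α = 1.5: 0.36567 (×8); 0.05678 (×24).
Sum = 4.288103; FGT(1.5) = 4.288103 / 67 = 0.064.

0.064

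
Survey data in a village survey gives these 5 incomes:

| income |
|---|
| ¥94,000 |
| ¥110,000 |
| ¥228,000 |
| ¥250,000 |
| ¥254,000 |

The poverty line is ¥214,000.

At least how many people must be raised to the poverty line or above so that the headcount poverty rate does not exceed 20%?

1

Currently q = 2 of N = 5 are below the line (H = 0.400).
A headcount ratio of at most 20% allows at most ⌊0.20 × 5⌋ = 1 poor people.
So at least 2 − 1 = 1 must be lifted.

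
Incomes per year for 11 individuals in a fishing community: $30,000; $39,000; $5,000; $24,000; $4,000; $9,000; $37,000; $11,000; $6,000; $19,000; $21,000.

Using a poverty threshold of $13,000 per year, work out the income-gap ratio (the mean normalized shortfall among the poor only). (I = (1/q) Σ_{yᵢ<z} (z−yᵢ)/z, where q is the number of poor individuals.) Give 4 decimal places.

Below the line: $4,000, $5,000, $6,000, $9,000, $11,000 (q = 5 of N = 11).
Shortfall ratios (z−y)/z: 0.6923, 0.6154, 0.5385, 0.3077, 0.1538; sum = 2.307692.
I averages over the q = 5 poor units only: 2.307692 / 5 = 0.4615.

0.4615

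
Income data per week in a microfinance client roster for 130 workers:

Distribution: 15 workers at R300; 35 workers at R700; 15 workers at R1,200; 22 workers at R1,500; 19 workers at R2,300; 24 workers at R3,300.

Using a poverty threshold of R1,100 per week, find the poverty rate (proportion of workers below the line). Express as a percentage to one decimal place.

50 of the 130 workers have income below R1,100.
H = 50/130 = 38.5%.

38.5%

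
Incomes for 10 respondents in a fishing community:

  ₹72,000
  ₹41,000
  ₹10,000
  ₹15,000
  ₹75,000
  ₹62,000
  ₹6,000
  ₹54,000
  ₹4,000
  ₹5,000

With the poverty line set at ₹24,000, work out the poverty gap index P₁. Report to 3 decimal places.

Below z: ₹4,000, ₹5,000, ₹6,000, ₹10,000, ₹15,000 (q = 5 of N = 10).
Gap ratios (z−y)/z: (24000−4000)/24000 = 0.8333; (24000−5000)/24000 = 0.7917; (24000−6000)/24000 = 0.7500; (24000−10000)/24000 = 0.5833; (24000−15000)/24000 = 0.3750.
Sum of shortfalls = 3.333333; P₁ averages over all N: 3.333333 / 10 = 0.333.

0.333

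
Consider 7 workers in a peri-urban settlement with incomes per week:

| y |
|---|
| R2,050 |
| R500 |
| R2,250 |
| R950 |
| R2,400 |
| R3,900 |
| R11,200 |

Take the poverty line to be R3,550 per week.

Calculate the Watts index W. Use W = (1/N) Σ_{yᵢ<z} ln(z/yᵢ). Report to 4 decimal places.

0.6678

Poor units: R500, R950, R2,050, R2,250, R2,400 (q = 5 of N = 7).
ln(z/y) terms: ln(3550/500) = 1.9601; ln(3550/950) = 1.3182; ln(3550/2050) = 0.5491; ln(3550/2250) = 0.4560; ln(3550/2400) = 0.3915.
W = 4.674940 / 7 = 0.6678.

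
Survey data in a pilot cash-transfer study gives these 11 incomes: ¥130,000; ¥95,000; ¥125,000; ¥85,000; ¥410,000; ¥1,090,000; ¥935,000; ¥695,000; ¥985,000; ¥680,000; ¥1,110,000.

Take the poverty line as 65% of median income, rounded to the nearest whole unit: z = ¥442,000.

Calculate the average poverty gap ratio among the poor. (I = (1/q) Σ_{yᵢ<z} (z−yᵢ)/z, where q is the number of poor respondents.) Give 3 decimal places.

Incomes under z: ¥85,000, ¥95,000, ¥125,000, ¥130,000, ¥410,000 (q = 5 of N = 11).
Relative gaps: 0.8077, 0.7851, 0.7172, 0.7059, 0.0724; sum = 3.088235.
The income-gap ratio divides by q (the poor only): 3.088235 / 5 = 0.618.

0.618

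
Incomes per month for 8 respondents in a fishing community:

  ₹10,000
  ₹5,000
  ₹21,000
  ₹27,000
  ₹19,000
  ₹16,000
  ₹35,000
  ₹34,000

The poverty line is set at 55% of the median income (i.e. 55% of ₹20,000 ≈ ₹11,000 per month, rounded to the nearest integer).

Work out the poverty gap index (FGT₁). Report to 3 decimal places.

Incomes under z: ₹5,000, ₹10,000 (q = 2 of N = 8).
Shortfall ratios: (11000−5000)/11000 = 0.5455; (11000−10000)/11000 = 0.0909.
Sum of shortfalls = 0.636364; P₁ averages over all N: 0.636364 / 8 = 0.080.

0.080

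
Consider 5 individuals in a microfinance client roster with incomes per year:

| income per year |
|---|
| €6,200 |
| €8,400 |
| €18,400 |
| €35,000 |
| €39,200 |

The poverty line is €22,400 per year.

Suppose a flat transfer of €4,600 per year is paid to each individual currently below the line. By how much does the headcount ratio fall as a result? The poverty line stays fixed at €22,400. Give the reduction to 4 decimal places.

Before: below the line — €6,200, €8,400, €18,400; headcount ratio = 0.600000.
After the €4,600 transfer: below the line — €10,800, €13,000; headcount ratio = 0.400000.
Reduction = 0.600000 − 0.400000 = 0.2000.

0.2000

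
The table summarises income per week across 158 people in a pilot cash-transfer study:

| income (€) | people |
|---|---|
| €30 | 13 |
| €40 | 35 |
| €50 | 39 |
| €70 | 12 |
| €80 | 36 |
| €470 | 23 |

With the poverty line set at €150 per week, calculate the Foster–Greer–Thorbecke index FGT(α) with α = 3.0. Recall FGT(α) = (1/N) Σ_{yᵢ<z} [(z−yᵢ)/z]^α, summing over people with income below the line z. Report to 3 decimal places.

0.237

Incomes under z: 13×€30, 35×€40, 39×€50, 12×€70, 36×€80 (q = 135 of N = 158).
Relative gaps: (150−30)/150 = 0.8000 (×13); (150−40)/150 = 0.7333 (×35); (150−50)/150 = 0.6667 (×39); (150−70)/150 = 0.5333 (×12); (150−80)/150 = 0.4667 (×36).
Raised to α = 3.0: 0.51200 (×13); 0.39437 (×35); 0.29630 (×39); 0.15170 (×12); 0.10163 (×36).
Sum = 37.493630; FGT(3.0) = 37.493630 / 158 = 0.237.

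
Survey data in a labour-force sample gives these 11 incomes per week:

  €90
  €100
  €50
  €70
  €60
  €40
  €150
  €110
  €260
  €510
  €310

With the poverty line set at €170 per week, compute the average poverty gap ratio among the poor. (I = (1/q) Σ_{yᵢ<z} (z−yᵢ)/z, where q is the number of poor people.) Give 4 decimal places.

Incomes under z: €40, €50, €60, €70, €90, €100, €110, €150 (q = 8 of N = 11).
Relative gaps: 0.7647, 0.7059, 0.6471, 0.5882, 0.4706, 0.4118, 0.3529, 0.1176; sum = 4.058824.
I averages over the q = 8 poor units only: 4.058824 / 8 = 0.5074.

0.5074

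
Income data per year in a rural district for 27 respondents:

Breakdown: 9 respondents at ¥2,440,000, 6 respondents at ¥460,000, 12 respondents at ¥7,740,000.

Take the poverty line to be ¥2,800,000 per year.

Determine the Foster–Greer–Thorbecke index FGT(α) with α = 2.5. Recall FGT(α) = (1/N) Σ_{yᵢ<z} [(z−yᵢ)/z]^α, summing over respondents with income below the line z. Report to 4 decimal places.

0.1439

Poor units: 6×¥460,000, 9×¥2,440,000 (q = 15 of N = 27).
Normalized shortfalls: (2800000−460000)/2800000 = 0.8357 (×6); (2800000−2440000)/2800000 = 0.1286 (×9).
Raised to α = 2.5: 0.63848 (×6); 0.00593 (×9).
Sum = 3.884202; FGT(2.5) = 3.884202 / 27 = 0.1439.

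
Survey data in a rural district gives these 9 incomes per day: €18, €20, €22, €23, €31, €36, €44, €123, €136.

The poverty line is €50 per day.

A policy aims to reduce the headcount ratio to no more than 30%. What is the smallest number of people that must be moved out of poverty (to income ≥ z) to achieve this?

5

Currently q = 7 of N = 9 are below the line (H = 0.778).
A headcount ratio of at most 30% allows at most ⌊0.30 × 9⌋ = 2 poor people.
So at least 7 − 2 = 5 must be lifted.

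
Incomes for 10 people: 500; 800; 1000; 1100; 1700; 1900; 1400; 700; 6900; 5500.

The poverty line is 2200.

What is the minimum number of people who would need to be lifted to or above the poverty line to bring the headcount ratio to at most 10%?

8 of the 10 people are poor, so H = 8/10 = 0.800.
A headcount ratio of at most 10% allows at most ⌊0.10 × 10⌋ = 1 poor people.
So at least 8 − 1 = 7 must be lifted.

7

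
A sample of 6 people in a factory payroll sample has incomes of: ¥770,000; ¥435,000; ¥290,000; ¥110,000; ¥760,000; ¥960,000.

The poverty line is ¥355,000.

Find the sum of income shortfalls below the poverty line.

¥310,000

Below z: ¥110,000, ¥290,000 (q = 2 of N = 6).
Individual gaps: 355000−110000 = 245000; 355000−290000 = 65000.
Aggregate gap = ¥310,000.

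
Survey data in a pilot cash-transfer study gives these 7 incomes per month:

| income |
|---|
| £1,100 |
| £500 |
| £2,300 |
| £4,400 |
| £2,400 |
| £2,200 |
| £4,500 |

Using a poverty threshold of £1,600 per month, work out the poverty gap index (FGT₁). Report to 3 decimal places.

Poor units: £500, £1,100 (q = 2 of N = 7).
Gap ratios (z−y)/z: (1600−500)/1600 = 0.6875; (1600−1100)/1600 = 0.3125.
Σ = 1.000000. Dividing by the full population N = 7 gives P₁ = 0.143.

0.143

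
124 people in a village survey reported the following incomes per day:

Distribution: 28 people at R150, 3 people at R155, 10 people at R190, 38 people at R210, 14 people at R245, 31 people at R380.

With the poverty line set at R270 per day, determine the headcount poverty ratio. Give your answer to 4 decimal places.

93 of the 124 people have income below R270.
H = 93/124 = 0.7500.

0.7500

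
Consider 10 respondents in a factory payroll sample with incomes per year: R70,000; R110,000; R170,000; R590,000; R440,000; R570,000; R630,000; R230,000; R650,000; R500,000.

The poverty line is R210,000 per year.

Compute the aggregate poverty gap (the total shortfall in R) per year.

R280,000

Below the line: R70,000, R110,000, R170,000 (q = 3 of N = 10).
Individual gaps: 210000−70000 = 140000; 210000−110000 = 100000; 210000−170000 = 40000.
Aggregate gap = R280,000.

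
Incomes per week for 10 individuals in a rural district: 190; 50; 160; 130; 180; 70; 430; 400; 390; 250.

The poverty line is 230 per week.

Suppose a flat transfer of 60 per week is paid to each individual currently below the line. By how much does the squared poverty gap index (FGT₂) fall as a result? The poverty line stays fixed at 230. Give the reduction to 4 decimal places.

0.0962

Before: below the line — 50, 70, 130, 160, 180, 190; squared poverty gap index (FGT₂) = 0.145558.
After the 60 transfer: below the line — 110, 130, 190, 220; squared poverty gap index (FGT₂) = 0.049338.
Reduction = 0.145558 − 0.049338 = 0.0962.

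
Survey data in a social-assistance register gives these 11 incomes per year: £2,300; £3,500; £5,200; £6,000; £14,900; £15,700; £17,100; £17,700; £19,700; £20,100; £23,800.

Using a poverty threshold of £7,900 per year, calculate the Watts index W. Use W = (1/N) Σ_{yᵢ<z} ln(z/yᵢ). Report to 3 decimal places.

Below z: £2,300, £3,500, £5,200, £6,000 (q = 4 of N = 11).
ln(z/y) terms: ln(7900/2300) = 1.2340; ln(7900/3500) = 0.8141; ln(7900/5200) = 0.4182; ln(7900/6000) = 0.2751.
W = 2.741361 / 11 = 0.249.

0.249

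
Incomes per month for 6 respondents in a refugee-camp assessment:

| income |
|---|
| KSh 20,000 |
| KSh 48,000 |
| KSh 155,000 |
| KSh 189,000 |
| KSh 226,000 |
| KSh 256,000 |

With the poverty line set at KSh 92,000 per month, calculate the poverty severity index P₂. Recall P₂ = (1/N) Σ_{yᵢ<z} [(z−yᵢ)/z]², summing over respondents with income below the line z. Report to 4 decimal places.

Below the line: KSh 20,000, KSh 48,000 (q = 2 of N = 6).
Normalized shortfalls: (92000−20000)/92000 = 0.7826; (92000−48000)/92000 = 0.4783.
Squared: 0.6125; 0.2287.
Sum = 0.841210; P₂ = 0.841210 / 6 = 0.1402.

0.1402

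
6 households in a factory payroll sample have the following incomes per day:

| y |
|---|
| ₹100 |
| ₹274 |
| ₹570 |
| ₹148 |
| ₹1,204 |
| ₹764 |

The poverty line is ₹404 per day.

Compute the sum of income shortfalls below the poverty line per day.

Below z: ₹100, ₹148, ₹274 (q = 3 of N = 6).
Individual gaps: 404−100 = 304; 404−148 = 256; 404−274 = 130.
Aggregate gap = ₹690.

₹690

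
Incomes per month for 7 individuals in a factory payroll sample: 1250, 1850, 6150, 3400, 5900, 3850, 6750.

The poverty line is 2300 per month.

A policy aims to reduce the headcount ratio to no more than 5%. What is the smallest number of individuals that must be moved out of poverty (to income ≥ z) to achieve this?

2

2 of the 7 individuals are poor, so H = 2/7 = 0.286.
A headcount ratio of at most 5% allows at most ⌊0.05 × 7⌋ = 0 poor individuals.
So at least 2 − 0 = 2 must be lifted.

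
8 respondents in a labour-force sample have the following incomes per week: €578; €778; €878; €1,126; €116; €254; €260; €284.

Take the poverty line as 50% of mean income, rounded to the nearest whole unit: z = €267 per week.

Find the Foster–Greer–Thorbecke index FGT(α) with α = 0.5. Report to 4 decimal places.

Incomes under z: €116, €254, €260 (q = 3 of N = 8).
Shortfall ratios: (267−116)/267 = 0.5655; (267−254)/267 = 0.0487; (267−260)/267 = 0.0262.
Raised to α = 0.5: 0.75203; 0.22066; 0.16192.
Sum = 1.134599; FGT(0.5) = 1.134599 / 8 = 0.1418.

0.1418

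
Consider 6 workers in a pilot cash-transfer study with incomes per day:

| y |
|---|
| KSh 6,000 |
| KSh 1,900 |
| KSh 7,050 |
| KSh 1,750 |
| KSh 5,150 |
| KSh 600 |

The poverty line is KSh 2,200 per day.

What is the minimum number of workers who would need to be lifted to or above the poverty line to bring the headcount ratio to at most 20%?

Currently q = 3 of N = 6 are below the line (H = 0.500).
A headcount ratio of at most 20% allows at most ⌊0.20 × 6⌋ = 1 poor workers.
So at least 3 − 1 = 2 must be lifted.

2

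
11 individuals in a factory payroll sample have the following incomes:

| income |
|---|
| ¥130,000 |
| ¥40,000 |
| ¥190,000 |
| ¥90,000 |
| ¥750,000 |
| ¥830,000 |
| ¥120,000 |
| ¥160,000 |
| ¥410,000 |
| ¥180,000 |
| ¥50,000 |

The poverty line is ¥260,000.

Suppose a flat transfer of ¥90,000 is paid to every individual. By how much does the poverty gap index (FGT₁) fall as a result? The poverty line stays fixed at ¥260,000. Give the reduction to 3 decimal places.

0.241

Before: below the line — ¥40,000, ¥50,000, ¥90,000, ¥120,000, ¥130,000, ¥160,000, ¥180,000, ¥190,000; poverty gap index (FGT₁) = 0.39161.
After the ¥90,000 transfer: below the line — ¥130,000, ¥140,000, ¥180,000, ¥210,000, ¥220,000, ¥250,000; poverty gap index (FGT₁) = 0.15035.
Reduction = 0.39161 − 0.15035 = 0.241.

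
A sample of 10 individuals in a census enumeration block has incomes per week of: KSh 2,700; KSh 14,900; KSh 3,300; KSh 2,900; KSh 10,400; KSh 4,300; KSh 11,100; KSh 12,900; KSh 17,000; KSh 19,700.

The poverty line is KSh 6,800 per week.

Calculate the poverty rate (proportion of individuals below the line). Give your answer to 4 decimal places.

0.4000

4 of the 10 individuals have income below KSh 6,800.
H = 4/10 = 0.4000.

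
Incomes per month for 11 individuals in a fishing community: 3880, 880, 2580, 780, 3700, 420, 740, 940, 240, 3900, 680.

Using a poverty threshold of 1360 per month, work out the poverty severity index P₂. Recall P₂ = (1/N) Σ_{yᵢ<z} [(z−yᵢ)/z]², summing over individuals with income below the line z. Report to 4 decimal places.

0.1832

Incomes under z: 240, 420, 680, 740, 780, 880, 940 (q = 7 of N = 11).
Shortfall ratios: (1360−240)/1360 = 0.8235; (1360−420)/1360 = 0.6912; (1360−680)/1360 = 0.5000; (1360−740)/1360 = 0.4559; (1360−780)/1360 = 0.4265; (1360−880)/1360 = 0.3529; (1360−940)/1360 = 0.3088.
Squared: 0.6782; 0.4777; 0.2500; 0.2078; 0.1819; 0.1246; 0.0954.
Sum = 2.015571; P₂ = 2.015571 / 11 = 0.1832.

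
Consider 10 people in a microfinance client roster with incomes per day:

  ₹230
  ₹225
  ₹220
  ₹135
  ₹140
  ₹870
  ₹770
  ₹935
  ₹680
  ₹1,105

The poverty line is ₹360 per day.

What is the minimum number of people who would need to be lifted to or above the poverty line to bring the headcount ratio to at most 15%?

4

5 of the 10 people are poor, so H = 5/10 = 0.500.
A headcount ratio of at most 15% allows at most ⌊0.15 × 10⌋ = 1 poor people.
So at least 5 − 1 = 4 must be lifted.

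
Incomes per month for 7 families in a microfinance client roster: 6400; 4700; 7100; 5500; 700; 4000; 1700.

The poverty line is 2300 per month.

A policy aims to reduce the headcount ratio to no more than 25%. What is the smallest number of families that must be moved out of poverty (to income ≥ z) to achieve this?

Currently q = 2 of N = 7 are below the line (H = 0.286).
A headcount ratio of at most 25% allows at most ⌊0.25 × 7⌋ = 1 poor families.
So at least 2 − 1 = 1 must be lifted.

1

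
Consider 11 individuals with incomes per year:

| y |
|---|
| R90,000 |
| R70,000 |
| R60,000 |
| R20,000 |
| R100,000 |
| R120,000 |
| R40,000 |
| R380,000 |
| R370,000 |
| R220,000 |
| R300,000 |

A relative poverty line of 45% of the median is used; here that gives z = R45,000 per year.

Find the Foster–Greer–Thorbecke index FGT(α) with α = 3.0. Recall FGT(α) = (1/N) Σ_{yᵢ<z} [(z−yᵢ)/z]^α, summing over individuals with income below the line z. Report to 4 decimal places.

0.0157

Poor units: R20,000, R40,000 (q = 2 of N = 11).
Shortfall ratios: (45000−20000)/45000 = 0.5556; (45000−40000)/45000 = 0.1111.
Raised to α = 3.0: 0.17147; 0.00137.
Sum = 0.172840; FGT(3.0) = 0.172840 / 11 = 0.0157.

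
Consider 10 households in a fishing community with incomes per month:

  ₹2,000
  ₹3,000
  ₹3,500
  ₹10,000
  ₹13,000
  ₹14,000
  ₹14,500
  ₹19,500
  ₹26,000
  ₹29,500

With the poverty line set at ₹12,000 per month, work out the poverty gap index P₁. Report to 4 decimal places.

0.2458

Poor units: ₹2,000, ₹3,000, ₹3,500, ₹10,000 (q = 4 of N = 10).
Gap ratios (z−y)/z: (12000−2000)/12000 = 0.8333; (12000−3000)/12000 = 0.7500; (12000−3500)/12000 = 0.7083; (12000−10000)/12000 = 0.1667.
Sum of shortfalls = 2.458333; P₁ averages over all N: 2.458333 / 10 = 0.2458.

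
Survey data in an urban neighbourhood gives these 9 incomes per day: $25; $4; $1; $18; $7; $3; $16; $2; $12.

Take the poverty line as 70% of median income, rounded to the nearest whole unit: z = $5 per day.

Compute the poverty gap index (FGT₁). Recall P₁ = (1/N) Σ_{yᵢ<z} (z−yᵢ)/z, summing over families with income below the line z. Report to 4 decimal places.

Poor units: $1, $2, $3, $4 (q = 4 of N = 9).
Normalized shortfalls: (5−1)/5 = 0.8000; (5−2)/5 = 0.6000; (5−3)/5 = 0.4000; (5−4)/5 = 0.2000.
Sum of shortfalls = 2.000000; P₁ averages over all N: 2.000000 / 9 = 0.2222.

0.2222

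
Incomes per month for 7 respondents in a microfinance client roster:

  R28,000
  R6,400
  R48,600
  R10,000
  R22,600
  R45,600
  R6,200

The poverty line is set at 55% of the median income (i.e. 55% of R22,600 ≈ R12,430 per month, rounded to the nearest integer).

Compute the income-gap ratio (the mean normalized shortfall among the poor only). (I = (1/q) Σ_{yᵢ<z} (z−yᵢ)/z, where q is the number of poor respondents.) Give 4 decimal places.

0.3939

Poor units: R6,200, R6,400, R10,000 (q = 3 of N = 7).
Relative gaps: 0.5012, 0.4851, 0.1955; sum = 1.181818.
The income-gap ratio divides by q (the poor only): 1.181818 / 3 = 0.3939.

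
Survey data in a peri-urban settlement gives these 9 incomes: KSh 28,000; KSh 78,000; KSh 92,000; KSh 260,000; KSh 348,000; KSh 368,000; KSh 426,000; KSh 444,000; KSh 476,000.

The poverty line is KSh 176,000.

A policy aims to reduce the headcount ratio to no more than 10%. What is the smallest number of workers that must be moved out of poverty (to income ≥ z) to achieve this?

3 of the 9 workers are poor, so H = 3/9 = 0.333.
A headcount ratio of at most 10% allows at most ⌊0.10 × 9⌋ = 0 poor workers.
So at least 3 − 0 = 3 must be lifted.

3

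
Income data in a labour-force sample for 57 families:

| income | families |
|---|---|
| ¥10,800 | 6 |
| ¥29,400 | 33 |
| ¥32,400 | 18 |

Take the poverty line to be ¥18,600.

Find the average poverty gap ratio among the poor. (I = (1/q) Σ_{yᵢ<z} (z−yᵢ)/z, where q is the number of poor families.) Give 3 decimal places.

0.419

Below the line: 6×¥10,800 (q = 6 of N = 57).
Relative gaps: 0.4194 (×6); sum = 2.516129.
The income-gap ratio divides by q (the poor only): 2.516129 / 6 = 0.419.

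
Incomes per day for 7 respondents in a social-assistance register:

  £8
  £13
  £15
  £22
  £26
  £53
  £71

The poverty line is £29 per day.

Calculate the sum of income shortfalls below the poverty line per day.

Incomes under z: £8, £13, £15, £22, £26 (q = 5 of N = 7).
Individual gaps: 29−8 = 21; 29−13 = 16; 29−15 = 14; 29−22 = 7; 29−26 = 3.
Aggregate gap = £61.

£61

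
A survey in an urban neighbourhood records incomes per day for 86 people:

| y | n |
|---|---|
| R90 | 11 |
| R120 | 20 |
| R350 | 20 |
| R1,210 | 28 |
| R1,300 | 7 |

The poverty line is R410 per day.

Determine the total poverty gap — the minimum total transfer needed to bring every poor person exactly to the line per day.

R10,520

Below the line: 11×R90, 20×R120, 20×R350 (q = 51 of N = 86).
Individual gaps: 11×(410−90) = 3520; 20×(410−120) = 5800; 20×(410−350) = 1200.
Aggregate gap = R10,520.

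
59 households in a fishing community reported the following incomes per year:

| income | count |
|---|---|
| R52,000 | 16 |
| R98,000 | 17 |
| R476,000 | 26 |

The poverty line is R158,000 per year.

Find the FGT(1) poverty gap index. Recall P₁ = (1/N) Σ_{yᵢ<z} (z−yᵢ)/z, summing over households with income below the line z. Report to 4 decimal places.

0.2914

Below z: 16×R52,000, 17×R98,000 (q = 33 of N = 59).
Shortfall ratios: (158000−52000)/158000 = 0.6709 (×16); (158000−98000)/158000 = 0.3797 (×17).
Sum of shortfalls = 17.189873; P₁ averages over all N: 17.189873 / 59 = 0.2914.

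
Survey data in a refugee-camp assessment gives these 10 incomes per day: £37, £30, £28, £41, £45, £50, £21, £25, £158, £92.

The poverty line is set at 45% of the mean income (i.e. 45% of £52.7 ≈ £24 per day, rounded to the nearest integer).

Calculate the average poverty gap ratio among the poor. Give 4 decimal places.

0.1250

Below z: £21 (q = 1 of N = 10).
Shortfall ratios (z−y)/z: 0.1250; sum = 0.125000.
I averages over the q = 1 poor units only: 0.125000 / 1 = 0.1250.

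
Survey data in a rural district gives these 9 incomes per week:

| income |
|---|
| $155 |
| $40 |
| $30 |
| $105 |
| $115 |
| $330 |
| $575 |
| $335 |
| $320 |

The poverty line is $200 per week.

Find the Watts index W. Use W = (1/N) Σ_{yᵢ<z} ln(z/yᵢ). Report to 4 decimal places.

0.5510

Below the line: $30, $40, $105, $115, $155 (q = 5 of N = 9).
Log shortfalls: ln(200/30) = 1.8971; ln(200/40) = 1.6094; ln(200/105) = 0.6444; ln(200/115) = 0.5534; ln(200/155) = 0.2549.
W = 4.959192 / 9 = 0.5510.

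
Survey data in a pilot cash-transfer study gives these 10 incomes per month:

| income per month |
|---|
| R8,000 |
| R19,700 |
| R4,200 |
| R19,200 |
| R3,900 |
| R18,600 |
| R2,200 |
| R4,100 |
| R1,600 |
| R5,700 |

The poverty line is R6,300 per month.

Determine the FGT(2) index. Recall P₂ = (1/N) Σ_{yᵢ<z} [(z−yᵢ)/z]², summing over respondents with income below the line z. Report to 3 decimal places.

Below z: R1,600, R2,200, R3,900, R4,100, R4,200, R5,700 (q = 6 of N = 10).
Relative gaps: (6300−1600)/6300 = 0.7460; (6300−2200)/6300 = 0.6508; (6300−3900)/6300 = 0.3810; (6300−4100)/6300 = 0.3492; (6300−4200)/6300 = 0.3333; (6300−5700)/6300 = 0.0952.
Squared: 0.5566; 0.4235; 0.1451; 0.1219; 0.1111; 0.0091.
Sum = 1.367347; P₂ = 1.367347 / 10 = 0.137.

0.137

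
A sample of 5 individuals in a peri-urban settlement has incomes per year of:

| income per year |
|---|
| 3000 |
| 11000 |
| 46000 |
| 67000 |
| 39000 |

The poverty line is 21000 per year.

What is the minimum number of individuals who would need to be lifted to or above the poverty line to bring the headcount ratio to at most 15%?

2

Currently q = 2 of N = 5 are below the line (H = 0.400).
A headcount ratio of at most 15% allows at most ⌊0.15 × 5⌋ = 0 poor individuals.
So at least 2 − 0 = 2 must be lifted.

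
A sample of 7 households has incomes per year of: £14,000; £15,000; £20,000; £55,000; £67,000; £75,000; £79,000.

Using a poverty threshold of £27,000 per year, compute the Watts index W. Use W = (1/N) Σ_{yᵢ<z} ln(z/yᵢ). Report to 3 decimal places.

Incomes under z: £14,000, £15,000, £20,000 (q = 3 of N = 7).
ln(z/y) terms: ln(27000/14000) = 0.6568; ln(27000/15000) = 0.5878; ln(27000/20000) = 0.3001.
W = 1.544671 / 7 = 0.221.

0.221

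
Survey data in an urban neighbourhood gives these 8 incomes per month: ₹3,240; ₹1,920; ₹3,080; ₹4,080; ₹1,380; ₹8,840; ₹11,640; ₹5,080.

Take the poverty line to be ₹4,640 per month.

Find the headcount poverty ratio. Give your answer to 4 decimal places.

5 of the 8 people have income below ₹4,640.
H = 5/8 = 0.6250.

0.6250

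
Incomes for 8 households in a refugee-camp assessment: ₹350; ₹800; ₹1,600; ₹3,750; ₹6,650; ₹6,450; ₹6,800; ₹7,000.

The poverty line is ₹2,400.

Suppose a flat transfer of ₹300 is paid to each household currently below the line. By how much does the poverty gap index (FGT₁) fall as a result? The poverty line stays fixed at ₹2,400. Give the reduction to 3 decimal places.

Before: below the line — ₹350, ₹800, ₹1,600; poverty gap index (FGT₁) = 0.23177.
After the ₹300 transfer: below the line — ₹650, ₹1,100, ₹1,900; poverty gap index (FGT₁) = 0.18490.
Reduction = 0.23177 − 0.18490 = 0.047.

0.047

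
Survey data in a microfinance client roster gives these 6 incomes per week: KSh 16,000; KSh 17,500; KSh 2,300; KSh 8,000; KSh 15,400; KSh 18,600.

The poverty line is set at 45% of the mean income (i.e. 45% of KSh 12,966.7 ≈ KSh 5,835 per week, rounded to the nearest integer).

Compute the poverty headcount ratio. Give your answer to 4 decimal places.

0.1667

1 of the 6 individuals have income below KSh 5,835.
H = 1/6 = 0.1667.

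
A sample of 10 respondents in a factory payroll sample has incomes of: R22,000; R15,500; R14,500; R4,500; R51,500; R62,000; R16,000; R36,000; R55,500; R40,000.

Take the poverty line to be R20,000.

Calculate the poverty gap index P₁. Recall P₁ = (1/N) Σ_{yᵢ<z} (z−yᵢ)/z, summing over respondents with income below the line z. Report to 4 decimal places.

0.1475

Below the line: R4,500, R14,500, R15,500, R16,000 (q = 4 of N = 10).
Relative gaps: (20000−4500)/20000 = 0.7750; (20000−14500)/20000 = 0.2750; (20000−15500)/20000 = 0.2250; (20000−16000)/20000 = 0.2000.
Sum of shortfalls = 1.475000; P₁ averages over all N: 1.475000 / 10 = 0.1475.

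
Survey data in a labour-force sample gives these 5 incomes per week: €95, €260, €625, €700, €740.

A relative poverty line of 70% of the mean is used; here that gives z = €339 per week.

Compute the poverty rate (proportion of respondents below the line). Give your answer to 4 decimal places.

0.4000

2 of the 5 respondents have income below €339.
H = 2/5 = 0.4000.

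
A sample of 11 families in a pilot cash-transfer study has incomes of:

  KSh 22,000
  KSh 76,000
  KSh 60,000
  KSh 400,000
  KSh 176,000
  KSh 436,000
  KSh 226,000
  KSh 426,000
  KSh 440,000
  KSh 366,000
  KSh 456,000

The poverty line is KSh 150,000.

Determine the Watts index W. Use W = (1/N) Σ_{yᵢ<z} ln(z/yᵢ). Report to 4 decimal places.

Poor units: KSh 22,000, KSh 60,000, KSh 76,000 (q = 3 of N = 11).
ln(z/y) terms: ln(150000/22000) = 1.9196; ln(150000/60000) = 0.9163; ln(150000/76000) = 0.6799.
W = 3.515786 / 11 = 0.3196.

0.3196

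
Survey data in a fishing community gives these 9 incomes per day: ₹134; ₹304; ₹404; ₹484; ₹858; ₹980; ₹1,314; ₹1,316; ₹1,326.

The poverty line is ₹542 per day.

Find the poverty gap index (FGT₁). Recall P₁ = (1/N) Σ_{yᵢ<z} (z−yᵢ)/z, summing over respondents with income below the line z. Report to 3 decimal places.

Below the line: ₹134, ₹304, ₹404, ₹484 (q = 4 of N = 9).
Relative gaps: (542−134)/542 = 0.7528; (542−304)/542 = 0.4391; (542−404)/542 = 0.2546; (542−484)/542 = 0.1070.
Sum of shortfalls = 1.553506; P₁ averages over all N: 1.553506 / 9 = 0.173.

0.173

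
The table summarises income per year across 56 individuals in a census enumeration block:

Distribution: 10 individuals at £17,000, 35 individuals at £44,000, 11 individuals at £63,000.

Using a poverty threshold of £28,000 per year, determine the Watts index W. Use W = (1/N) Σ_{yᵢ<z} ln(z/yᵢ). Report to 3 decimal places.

Incomes under z: 10×£17,000 (q = 10 of N = 56).
Log gaps: ln(28000/17000) = 0.4990 (×10).
W = 4.989912 / 56 = 0.089.

0.089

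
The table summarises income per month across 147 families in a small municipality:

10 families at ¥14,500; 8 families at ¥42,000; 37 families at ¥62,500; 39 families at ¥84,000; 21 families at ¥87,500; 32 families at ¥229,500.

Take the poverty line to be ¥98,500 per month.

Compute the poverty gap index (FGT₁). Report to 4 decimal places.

0.2362

Below z: 10×¥14,500, 8×¥42,000, 37×¥62,500, 39×¥84,000, 21×¥87,500 (q = 115 of N = 147).
Relative gaps: (98500−14500)/98500 = 0.8528 (×10); (98500−42000)/98500 = 0.5736 (×8); (98500−62500)/98500 = 0.3655 (×37); (98500−84000)/98500 = 0.1472 (×39); (98500−87500)/98500 = 0.1117 (×21).
Σ = 34.725888. Dividing by the full population N = 147 gives P₁ = 0.2362.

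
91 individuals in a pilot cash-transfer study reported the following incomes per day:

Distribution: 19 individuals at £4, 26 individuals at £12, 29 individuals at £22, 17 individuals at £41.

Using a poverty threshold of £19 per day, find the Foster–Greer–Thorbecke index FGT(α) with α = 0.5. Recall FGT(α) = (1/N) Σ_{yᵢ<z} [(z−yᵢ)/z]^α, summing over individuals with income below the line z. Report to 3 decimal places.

0.359

Below the line: 19×£4, 26×£12 (q = 45 of N = 91).
Normalized shortfalls: (19−4)/19 = 0.7895 (×19); (19−12)/19 = 0.3684 (×26).
Raised to α = 0.5: 0.88852 (×19); 0.60698 (×26).
Sum = 32.663344; FGT(0.5) = 32.663344 / 91 = 0.359.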